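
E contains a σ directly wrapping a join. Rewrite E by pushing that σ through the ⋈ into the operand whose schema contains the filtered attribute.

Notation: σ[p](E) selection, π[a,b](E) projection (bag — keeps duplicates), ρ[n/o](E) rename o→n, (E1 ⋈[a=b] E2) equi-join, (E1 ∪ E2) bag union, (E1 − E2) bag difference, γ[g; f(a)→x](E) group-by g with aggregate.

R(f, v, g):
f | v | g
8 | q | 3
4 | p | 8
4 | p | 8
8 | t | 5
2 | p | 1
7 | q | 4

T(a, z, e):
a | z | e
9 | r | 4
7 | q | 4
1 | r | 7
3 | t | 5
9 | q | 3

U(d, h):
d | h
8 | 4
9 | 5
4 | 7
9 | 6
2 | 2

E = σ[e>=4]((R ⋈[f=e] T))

σ filters on e, owned by the right side.
E' = (R ⋈[f=e] σ[e>=4](T))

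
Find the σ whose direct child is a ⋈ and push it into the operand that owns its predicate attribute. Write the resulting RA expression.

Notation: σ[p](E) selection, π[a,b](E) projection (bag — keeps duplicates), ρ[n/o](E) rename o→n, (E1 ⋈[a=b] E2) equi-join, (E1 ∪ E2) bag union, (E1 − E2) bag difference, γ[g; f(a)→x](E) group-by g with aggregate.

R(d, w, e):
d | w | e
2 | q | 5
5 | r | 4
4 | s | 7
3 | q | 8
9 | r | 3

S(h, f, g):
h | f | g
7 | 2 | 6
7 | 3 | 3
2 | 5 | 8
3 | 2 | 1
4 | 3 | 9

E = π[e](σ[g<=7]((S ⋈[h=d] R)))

σ filters on g, owned by the left side.
E' = π[e]((σ[g<=7](S) ⋈[h=d] R))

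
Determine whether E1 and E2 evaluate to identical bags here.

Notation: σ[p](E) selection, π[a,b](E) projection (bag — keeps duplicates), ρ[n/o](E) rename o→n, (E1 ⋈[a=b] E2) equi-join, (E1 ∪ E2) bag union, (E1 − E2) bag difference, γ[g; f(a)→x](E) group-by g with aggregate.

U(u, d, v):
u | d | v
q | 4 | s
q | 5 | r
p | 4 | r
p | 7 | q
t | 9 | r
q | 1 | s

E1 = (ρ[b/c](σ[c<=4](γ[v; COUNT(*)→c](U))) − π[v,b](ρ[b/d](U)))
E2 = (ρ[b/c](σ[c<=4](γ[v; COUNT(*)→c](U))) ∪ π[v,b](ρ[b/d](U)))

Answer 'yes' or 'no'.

E1 row counts bottom-up:
  U → 6
  γ[v; COUNT(*)→c](U) → 3
  σ[c<=4](γ[v; COUNT(*)→c](U)) → 3
  ρ[b/c](σ[c<=4](γ[v; COUNT(*)→c](U))) → 3
  U → 6
  ρ[b/d](U) → 6
  π[v,b](ρ[b/d](U)) → 6
  (ρ[b/c](σ[c<=4](γ[v; COUNT(*)→c](U))) − π[v,b](ρ[b/d](U))) → 3
E2 row counts bottom-up:
  U → 6
  γ[v; COUNT(*)→c](U) → 3
  σ[c<=4](γ[v; COUNT(*)→c](U)) → 3
  ρ[b/c](σ[c<=4](γ[v; COUNT(*)→c](U))) → 3
  U → 6
  ρ[b/d](U) → 6
  π[v,b](ρ[b/d](U)) → 6
  (ρ[b/c](σ[c<=4](γ[v; COUNT(*)→c](U))) ∪ π[v,b](ρ[b/d](U))) → 9

E1 result:
v | b
q | 1
r | 3
s | 2
E2 result:
v | b
q | 1
q | 7
r | 3
r | 4
r | 5
r | 9
s | 1
s | 2
s | 4
Witness: ('r', 9) appears 0× in E1 but 1× in E2.

no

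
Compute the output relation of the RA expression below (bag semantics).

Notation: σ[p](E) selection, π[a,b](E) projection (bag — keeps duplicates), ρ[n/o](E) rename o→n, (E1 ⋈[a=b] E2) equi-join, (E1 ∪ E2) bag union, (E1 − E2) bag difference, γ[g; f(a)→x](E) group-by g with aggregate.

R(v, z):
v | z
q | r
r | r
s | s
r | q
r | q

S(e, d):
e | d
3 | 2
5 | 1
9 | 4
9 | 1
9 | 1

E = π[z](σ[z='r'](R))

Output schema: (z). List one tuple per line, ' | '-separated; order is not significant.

Stepwise |·|:
  R → 5
  σ[z='r'](R) → 2
  π[z](σ[z='r'](R)) → 2

== RESULT ==
z
r
r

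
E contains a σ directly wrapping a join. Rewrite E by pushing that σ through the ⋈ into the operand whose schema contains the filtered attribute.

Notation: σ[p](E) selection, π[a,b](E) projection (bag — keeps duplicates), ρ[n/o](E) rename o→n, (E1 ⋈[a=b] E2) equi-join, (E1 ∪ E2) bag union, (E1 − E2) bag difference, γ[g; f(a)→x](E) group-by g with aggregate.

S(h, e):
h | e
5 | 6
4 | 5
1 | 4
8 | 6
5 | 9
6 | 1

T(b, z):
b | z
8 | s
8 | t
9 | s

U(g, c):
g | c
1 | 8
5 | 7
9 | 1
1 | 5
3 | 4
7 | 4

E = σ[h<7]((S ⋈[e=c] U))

σ filters on h, owned by the left side.
E' = (σ[h<7](S) ⋈[e=c] U)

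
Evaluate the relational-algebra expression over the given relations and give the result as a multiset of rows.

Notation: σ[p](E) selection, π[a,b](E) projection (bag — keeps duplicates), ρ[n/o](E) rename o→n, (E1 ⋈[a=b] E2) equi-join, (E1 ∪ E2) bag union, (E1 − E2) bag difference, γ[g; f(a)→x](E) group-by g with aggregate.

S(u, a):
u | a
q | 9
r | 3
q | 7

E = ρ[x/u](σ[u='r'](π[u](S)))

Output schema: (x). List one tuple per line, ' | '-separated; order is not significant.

Per-node cardinality:
  S → 3
  π[u](S) → 3
  σ[u='r'](π[u](S)) → 1
  ρ[x/u](σ[u='r'](π[u](S))) → 1

== RESULT ==
x
r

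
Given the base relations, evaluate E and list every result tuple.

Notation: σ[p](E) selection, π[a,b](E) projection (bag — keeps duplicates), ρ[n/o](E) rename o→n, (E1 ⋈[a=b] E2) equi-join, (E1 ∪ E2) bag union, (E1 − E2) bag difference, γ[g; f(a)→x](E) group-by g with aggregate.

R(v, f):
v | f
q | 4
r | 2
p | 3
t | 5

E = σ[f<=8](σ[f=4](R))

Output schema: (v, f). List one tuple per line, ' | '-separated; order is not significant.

Stepwise |·|:
  R → 4
  σ[f=4](R) → 1
  σ[f<=8](σ[f=4](R)) → 1

== RESULT ==
v | f
q | 4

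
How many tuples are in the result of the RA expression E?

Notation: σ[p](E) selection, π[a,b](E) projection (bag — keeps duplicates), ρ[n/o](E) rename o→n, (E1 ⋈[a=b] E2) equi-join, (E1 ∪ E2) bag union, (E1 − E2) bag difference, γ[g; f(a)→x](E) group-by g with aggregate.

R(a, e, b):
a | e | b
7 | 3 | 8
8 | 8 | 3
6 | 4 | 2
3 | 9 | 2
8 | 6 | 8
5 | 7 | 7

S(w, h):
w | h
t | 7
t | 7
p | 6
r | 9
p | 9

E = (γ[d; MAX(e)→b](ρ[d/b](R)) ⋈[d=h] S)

Row counts bottom-up:
  R → 6
  ρ[d/b](R) → 6
  γ[d; MAX(e)→b](ρ[d/b](R)) → 4
  S → 5
  (γ[d; MAX(e)→b](ρ[d/b](R)) ⋈[d=h] S) → 2

|E| = 2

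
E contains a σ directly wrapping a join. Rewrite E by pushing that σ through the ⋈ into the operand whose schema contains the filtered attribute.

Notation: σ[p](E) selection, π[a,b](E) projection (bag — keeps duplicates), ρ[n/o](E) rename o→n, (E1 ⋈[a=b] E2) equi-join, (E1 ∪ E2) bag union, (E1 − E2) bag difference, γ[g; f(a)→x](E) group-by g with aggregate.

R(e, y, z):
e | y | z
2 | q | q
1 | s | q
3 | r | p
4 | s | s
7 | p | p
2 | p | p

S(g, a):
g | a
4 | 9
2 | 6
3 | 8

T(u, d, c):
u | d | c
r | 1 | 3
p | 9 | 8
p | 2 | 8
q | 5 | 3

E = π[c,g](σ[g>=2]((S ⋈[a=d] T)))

σ filters on g, owned by the left side.
E' = π[c,g]((σ[g>=2](S) ⋈[a=d] T))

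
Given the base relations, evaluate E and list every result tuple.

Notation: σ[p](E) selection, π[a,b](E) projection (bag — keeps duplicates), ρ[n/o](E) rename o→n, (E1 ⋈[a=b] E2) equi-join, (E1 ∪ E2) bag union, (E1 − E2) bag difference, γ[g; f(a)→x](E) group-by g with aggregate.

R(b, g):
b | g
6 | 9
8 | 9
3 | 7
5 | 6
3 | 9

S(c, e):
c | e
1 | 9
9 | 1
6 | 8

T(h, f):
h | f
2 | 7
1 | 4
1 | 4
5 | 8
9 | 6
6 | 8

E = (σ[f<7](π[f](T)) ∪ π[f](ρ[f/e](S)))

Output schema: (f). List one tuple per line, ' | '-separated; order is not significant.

Subexpression sizes:
  T → 6
  π[f](T) → 6
  σ[f<7](π[f](T)) → 3
  S → 3
  ρ[f/e](S) → 3
  π[f](ρ[f/e](S)) → 3
  (σ[f<7](π[f](T)) ∪ π[f](ρ[f/e](S))) → 6

== RESULT ==
f
1
4
4
6
8
9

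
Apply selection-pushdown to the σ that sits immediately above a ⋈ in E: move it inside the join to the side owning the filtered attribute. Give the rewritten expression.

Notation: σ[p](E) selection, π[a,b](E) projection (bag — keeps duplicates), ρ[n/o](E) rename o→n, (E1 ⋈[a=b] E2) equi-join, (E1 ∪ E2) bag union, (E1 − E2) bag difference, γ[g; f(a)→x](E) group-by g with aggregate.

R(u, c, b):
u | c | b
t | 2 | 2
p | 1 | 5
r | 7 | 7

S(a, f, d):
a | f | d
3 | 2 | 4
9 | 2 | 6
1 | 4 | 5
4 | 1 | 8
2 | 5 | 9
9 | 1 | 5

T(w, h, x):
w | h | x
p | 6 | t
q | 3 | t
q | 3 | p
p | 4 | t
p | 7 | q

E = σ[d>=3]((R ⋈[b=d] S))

σ filters on d, owned by the right side.
E' = (R ⋈[b=d] σ[d>=3](S))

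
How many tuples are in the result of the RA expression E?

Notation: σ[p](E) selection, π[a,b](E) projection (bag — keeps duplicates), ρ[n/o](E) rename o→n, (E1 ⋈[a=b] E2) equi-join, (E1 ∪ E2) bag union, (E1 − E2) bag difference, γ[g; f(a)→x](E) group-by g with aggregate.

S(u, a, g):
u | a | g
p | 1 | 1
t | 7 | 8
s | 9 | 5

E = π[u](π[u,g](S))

Row counts bottom-up:
  S → 3
  π[u,g](S) → 3
  π[u](π[u,g](S)) → 3

|E| = 3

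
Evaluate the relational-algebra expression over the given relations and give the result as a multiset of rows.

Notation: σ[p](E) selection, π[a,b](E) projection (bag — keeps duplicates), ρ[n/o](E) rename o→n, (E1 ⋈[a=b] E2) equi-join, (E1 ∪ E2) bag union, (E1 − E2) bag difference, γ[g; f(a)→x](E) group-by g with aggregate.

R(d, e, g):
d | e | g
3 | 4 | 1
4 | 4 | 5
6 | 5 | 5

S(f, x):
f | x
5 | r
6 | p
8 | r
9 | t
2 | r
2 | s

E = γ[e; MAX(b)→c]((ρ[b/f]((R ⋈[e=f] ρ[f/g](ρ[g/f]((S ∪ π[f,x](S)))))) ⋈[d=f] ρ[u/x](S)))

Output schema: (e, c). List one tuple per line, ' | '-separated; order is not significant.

Subexpression sizes:
  R → 3
  S → 6
  S → 6
  π[f,x](S) → 6
  (S ∪ π[f,x](S)) → 12
  ρ[g/f]((S ∪ π[f,x](S))) → 12
  ρ[f/g](ρ[g/f]((S ∪ π[f,x](S)))) → 12
  (R ⋈[e=f] ρ[f/g](ρ[g/f]((S ∪ π[f,x](S))))) → 2
  ρ[b/f]((R ⋈[e=f] ρ[f/g](ρ[g/f]((S ∪ π[f,x](S)))))) → 2
  S → 6
  ρ[u/x](S) → 6
  (ρ[b/f]((R ⋈[e=f] ρ[f/g](ρ[g/f]((S ∪ π[f,x](S)))))) ⋈[d=f] ρ[u/x](S)) → 2
  γ[e; MAX(b)→c]((ρ[b/f]((R ⋈[e=f] ρ[f/g](ρ[g/f]((S ∪ π[f,x](S)))))) ⋈[d=f] ρ[u/x](S))) → 1

== RESULT ==
e | c
5 | 5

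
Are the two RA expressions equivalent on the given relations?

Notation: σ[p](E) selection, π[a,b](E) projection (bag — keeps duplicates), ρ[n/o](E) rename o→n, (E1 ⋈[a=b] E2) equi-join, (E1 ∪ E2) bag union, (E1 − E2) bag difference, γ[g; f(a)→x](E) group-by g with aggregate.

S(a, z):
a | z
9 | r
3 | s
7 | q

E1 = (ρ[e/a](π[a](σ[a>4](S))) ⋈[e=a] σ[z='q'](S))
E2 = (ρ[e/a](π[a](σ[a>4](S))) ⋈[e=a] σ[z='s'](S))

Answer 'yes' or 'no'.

E1 per-node cardinality:
  S → 3
  σ[a>4](S) → 2
  π[a](σ[a>4](S)) → 2
  ρ[e/a](π[a](σ[a>4](S))) → 2
  S → 3
  σ[z='q'](S) → 1
  (ρ[e/a](π[a](σ[a>4](S))) ⋈[e=a] σ[z='q'](S)) → 1
E2 per-node cardinality:
  S → 3
  σ[a>4](S) → 2
  π[a](σ[a>4](S)) → 2
  ρ[e/a](π[a](σ[a>4](S))) → 2
  S → 3
  σ[z='s'](S) → 1
  (ρ[e/a](π[a](σ[a>4](S))) ⋈[e=a] σ[z='s'](S)) → 0

E1 result:
e | a | z
7 | 7 | q
E2 result:
e | a | z
(0 rows)
Witness: (7, 7, 'q') appears 1× in E1 but 0× in E2.

no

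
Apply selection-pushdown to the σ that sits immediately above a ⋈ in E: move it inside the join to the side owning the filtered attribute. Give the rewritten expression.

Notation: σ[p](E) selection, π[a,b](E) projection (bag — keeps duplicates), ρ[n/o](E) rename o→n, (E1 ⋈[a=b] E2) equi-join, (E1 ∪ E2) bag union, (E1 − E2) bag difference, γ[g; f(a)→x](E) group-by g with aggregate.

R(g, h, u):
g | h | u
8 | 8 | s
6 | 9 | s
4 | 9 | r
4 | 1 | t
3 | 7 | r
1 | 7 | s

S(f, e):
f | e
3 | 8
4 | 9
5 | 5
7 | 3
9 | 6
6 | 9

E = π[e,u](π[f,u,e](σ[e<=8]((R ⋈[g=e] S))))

σ filters on e, owned by the right side.
E' = π[e,u](π[f,u,e]((R ⋈[g=e] σ[e<=8](S))))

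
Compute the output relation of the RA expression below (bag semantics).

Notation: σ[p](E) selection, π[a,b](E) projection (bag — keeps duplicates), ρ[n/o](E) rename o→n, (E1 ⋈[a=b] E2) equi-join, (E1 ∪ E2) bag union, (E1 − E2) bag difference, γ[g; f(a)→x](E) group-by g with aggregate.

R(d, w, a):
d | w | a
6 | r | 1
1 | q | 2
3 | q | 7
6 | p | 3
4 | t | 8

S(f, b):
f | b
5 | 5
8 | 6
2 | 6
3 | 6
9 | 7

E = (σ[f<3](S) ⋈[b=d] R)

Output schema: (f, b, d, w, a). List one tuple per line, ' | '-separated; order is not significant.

Stepwise |·|:
  S → 5
  σ[f<3](S) → 1
  R → 5
  (σ[f<3](S) ⋈[b=d] R) → 2

== RESULT ==
f | b | d | w | a
2 | 6 | 6 | p | 3
2 | 6 | 6 | r | 1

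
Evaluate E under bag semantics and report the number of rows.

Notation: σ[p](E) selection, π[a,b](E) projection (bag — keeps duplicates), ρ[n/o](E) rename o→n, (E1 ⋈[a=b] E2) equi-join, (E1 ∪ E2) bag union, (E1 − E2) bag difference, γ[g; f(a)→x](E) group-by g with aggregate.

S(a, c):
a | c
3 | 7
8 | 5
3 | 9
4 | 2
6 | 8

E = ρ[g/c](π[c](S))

Row counts bottom-up:
  S → 5
  π[c](S) → 5
  ρ[g/c](π[c](S)) → 5

|E| = 5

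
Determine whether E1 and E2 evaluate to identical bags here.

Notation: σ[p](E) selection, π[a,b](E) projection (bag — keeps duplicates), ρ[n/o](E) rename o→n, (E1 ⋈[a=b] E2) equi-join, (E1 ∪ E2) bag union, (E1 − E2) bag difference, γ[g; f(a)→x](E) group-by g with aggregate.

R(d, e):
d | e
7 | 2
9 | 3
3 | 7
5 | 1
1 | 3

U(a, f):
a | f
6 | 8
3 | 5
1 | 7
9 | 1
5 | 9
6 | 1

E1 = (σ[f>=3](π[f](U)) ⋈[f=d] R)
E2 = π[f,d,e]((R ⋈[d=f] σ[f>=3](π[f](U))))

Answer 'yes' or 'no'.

E1 stepwise |·|:
  U → 6
  π[f](U) → 6
  σ[f>=3](π[f](U)) → 4
  R → 5
  (σ[f>=3](π[f](U)) ⋈[f=d] R) → 3
E2 stepwise |·|:
  R → 5
  U → 6
  π[f](U) → 6
  σ[f>=3](π[f](U)) → 4
  (R ⋈[d=f] σ[f>=3](π[f](U))) → 3
  π[f,d,e]((R ⋈[d=f] σ[f>=3](π[f](U)))) → 3

E1 and E2 produce the same multiset:
f | d | e
5 | 5 | 1
7 | 7 | 2
9 | 9 | 3

yes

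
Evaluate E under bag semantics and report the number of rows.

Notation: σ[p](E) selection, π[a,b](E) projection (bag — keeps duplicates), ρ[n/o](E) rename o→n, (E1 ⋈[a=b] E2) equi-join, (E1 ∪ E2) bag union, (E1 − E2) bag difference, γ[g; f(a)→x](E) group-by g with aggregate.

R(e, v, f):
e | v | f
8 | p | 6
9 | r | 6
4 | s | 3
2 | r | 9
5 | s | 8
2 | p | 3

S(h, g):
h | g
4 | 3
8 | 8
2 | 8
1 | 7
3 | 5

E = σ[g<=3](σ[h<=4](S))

Per-node cardinality:
  S → 5
  σ[h<=4](S) → 4
  σ[g<=3](σ[h<=4](S)) → 1

|E| = 1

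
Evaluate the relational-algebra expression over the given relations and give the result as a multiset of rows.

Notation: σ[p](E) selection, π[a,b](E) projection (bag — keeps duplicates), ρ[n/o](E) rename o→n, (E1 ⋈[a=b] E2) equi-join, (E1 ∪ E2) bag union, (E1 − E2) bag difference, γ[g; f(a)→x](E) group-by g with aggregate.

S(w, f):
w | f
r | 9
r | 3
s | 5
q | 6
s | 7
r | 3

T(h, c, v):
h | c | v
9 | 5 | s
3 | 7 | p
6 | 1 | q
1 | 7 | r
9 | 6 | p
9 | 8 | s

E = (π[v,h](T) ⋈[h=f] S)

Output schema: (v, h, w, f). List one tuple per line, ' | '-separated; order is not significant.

Per-node cardinality:
  T → 6
  π[v,h](T) → 6
  S → 6
  (π[v,h](T) ⋈[h=f] S) → 6

== RESULT ==
v | h | w | f
p | 3 | r | 3
p | 3 | r | 3
p | 9 | r | 9
q | 6 | q | 6
s | 9 | r | 9
s | 9 | r | 9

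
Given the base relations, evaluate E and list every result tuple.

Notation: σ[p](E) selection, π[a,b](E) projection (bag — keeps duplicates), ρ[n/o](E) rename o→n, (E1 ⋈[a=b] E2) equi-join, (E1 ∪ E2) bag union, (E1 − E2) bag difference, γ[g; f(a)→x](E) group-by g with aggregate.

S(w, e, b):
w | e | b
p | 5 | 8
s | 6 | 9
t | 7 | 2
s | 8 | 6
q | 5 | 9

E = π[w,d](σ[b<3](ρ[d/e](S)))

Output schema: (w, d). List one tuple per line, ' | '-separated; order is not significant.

Per-node cardinality:
  S → 5
  ρ[d/e](S) → 5
  σ[b<3](ρ[d/e](S)) → 1
  π[w,d](σ[b<3](ρ[d/e](S))) → 1

== RESULT ==
w | d
t | 7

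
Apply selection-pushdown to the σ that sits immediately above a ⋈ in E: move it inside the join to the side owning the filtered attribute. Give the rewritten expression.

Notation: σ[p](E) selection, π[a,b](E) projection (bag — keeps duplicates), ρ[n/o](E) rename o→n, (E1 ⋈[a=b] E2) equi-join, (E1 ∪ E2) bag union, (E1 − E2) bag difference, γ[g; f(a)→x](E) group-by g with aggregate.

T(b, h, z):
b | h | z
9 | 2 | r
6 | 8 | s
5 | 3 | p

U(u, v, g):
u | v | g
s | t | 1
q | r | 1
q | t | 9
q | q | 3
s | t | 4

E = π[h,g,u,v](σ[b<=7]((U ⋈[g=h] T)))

σ filters on b, owned by the right side.
E' = π[h,g,u,v]((U ⋈[g=h] σ[b<=7](T)))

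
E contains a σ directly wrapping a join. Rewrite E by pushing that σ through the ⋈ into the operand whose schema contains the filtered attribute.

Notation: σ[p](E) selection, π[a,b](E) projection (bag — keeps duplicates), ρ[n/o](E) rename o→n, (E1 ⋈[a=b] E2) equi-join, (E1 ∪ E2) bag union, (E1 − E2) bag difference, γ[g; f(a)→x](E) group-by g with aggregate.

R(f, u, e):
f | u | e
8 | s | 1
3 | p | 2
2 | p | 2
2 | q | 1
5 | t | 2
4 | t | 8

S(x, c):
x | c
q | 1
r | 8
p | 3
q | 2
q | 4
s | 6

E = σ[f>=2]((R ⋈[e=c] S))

σ filters on f, owned by the left side.
E' = (σ[f>=2](R) ⋈[e=c] S)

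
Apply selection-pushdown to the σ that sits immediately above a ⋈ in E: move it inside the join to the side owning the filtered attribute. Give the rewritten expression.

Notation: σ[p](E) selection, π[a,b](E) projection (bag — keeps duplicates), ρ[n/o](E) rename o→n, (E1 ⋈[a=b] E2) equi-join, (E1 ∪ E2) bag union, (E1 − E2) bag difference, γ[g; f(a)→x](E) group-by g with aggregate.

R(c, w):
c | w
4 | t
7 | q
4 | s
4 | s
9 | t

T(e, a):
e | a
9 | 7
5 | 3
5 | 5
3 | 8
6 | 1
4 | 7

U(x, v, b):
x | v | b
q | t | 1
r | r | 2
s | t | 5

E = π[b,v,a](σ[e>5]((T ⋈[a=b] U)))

σ filters on e, owned by the left side.
E' = π[b,v,a]((σ[e>5](T) ⋈[a=b] U))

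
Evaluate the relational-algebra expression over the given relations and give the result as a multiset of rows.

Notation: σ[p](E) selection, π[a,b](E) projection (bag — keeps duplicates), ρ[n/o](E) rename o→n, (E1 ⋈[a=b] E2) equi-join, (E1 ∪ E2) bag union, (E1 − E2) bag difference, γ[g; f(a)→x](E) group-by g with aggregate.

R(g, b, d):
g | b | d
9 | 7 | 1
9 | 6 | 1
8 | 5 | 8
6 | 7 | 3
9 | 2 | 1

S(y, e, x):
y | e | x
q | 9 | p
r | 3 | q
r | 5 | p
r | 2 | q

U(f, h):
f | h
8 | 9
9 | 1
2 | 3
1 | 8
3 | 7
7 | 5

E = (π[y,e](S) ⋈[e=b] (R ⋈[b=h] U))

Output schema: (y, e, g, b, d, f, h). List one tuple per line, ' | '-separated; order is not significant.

Row counts bottom-up:
  S → 4
  π[y,e](S) → 4
  R → 5
  U → 6
  (R ⋈[b=h] U) → 3
  (π[y,e](S) ⋈[e=b] (R ⋈[b=h] U)) → 1

== RESULT ==
y | e | g | b | d | f | h
r | 5 | 8 | 5 | 8 | 7 | 5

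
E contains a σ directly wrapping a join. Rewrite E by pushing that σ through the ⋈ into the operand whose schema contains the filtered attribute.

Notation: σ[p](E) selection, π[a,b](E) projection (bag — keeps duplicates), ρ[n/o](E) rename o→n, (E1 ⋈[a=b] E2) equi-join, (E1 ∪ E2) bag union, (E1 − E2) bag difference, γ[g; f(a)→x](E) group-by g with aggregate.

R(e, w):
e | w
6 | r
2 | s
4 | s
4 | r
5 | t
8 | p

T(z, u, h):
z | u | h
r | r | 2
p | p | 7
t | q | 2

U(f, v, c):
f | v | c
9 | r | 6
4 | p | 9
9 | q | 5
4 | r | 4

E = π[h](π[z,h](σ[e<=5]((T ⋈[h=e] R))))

σ filters on e, owned by the right side.
E' = π[h](π[z,h]((T ⋈[h=e] σ[e<=5](R))))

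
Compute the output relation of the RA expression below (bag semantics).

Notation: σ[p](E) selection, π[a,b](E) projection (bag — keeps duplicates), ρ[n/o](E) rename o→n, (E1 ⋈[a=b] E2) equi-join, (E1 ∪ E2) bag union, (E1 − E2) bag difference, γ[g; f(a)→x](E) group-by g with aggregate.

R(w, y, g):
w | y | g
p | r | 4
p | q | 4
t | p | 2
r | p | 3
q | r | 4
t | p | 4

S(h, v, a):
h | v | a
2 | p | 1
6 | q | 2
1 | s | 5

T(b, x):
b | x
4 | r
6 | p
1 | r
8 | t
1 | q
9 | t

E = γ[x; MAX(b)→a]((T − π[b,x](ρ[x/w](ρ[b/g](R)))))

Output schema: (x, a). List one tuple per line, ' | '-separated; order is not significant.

Per-node cardinality:
  T → 6
  R → 6
  ρ[b/g](R) → 6
  ρ[x/w](ρ[b/g](R)) → 6
  π[b,x](ρ[x/w](ρ[b/g](R))) → 6
  (T − π[b,x](ρ[x/w](ρ[b/g](R)))) → 6
  γ[x; MAX(b)→a]((T − π[b,x](ρ[x/w](ρ[b/g](R))))) → 4

== RESULT ==
x | a
p | 6
q | 1
r | 4
t | 9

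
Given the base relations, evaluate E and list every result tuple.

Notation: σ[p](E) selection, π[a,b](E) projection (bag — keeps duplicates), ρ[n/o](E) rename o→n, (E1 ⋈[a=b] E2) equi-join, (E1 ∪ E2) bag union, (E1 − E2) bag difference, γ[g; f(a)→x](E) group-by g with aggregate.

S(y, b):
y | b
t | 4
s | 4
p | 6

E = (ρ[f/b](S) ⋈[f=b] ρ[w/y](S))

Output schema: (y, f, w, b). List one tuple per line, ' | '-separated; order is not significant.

Per-node cardinality:
  S → 3
  ρ[f/b](S) → 3
  S → 3
  ρ[w/y](S) → 3
  (ρ[f/b](S) ⋈[f=b] ρ[w/y](S)) → 5

== RESULT ==
y | f | w | b
p | 6 | p | 6
s | 4 | s | 4
s | 4 | t | 4
t | 4 | s | 4
t | 4 | t | 4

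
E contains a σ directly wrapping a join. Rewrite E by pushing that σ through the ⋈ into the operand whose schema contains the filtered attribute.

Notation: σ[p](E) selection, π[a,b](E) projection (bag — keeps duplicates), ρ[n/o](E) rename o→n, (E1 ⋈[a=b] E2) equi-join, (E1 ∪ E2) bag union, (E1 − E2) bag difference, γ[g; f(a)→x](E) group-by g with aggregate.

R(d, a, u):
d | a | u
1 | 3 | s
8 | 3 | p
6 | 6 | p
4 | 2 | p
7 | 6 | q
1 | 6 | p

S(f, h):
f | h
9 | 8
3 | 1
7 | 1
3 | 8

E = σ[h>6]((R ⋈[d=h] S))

σ filters on h, owned by the right side.
E' = (R ⋈[d=h] σ[h>6](S))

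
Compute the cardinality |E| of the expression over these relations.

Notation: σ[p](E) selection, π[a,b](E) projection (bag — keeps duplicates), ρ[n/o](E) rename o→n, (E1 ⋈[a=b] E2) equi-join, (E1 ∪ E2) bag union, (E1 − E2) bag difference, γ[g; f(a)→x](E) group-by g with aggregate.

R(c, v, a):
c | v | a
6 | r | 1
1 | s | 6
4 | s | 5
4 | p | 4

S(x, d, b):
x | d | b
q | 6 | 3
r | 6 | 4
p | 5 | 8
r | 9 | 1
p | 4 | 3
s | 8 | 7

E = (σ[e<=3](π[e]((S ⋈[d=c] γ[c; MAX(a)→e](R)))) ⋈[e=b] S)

Per-node cardinality:
  S → 6
  R → 4
  γ[c; MAX(a)→e](R) → 3
  (S ⋈[d=c] γ[c; MAX(a)→e](R)) → 3
  π[e]((S ⋈[d=c] γ[c; MAX(a)→e](R))) → 3
  σ[e<=3](π[e]((S ⋈[d=c] γ[c; MAX(a)→e](R)))) → 2
  S → 6
  (σ[e<=3](π[e]((S ⋈[d=c] γ[c; MAX(a)→e](R)))) ⋈[e=b] S) → 2

|E| = 2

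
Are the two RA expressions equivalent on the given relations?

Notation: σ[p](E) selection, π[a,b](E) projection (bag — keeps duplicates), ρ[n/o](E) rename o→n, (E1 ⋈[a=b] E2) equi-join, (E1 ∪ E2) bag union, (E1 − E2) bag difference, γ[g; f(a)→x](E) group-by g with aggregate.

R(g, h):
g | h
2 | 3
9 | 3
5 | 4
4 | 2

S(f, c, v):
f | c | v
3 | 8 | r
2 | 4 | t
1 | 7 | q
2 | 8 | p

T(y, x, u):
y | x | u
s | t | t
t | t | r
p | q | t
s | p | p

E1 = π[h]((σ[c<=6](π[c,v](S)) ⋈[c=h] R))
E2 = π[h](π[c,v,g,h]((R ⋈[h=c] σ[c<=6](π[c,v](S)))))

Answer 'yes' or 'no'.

E1 subexpression sizes:
  S → 4
  π[c,v](S) → 4
  σ[c<=6](π[c,v](S)) → 1
  R → 4
  (σ[c<=6](π[c,v](S)) ⋈[c=h] R) → 1
  π[h]((σ[c<=6](π[c,v](S)) ⋈[c=h] R)) → 1
E2 subexpression sizes:
  R → 4
  S → 4
  π[c,v](S) → 4
  σ[c<=6](π[c,v](S)) → 1
  (R ⋈[h=c] σ[c<=6](π[c,v](S))) → 1
  π[c,v,g,h]((R ⋈[h=c] σ[c<=6](π[c,v](S)))) → 1
  π[h](π[c,v,g,h]((R ⋈[h=c] σ[c<=6](π[c,v](S))))) → 1

E1 and E2 produce the same multiset:
h
4

yes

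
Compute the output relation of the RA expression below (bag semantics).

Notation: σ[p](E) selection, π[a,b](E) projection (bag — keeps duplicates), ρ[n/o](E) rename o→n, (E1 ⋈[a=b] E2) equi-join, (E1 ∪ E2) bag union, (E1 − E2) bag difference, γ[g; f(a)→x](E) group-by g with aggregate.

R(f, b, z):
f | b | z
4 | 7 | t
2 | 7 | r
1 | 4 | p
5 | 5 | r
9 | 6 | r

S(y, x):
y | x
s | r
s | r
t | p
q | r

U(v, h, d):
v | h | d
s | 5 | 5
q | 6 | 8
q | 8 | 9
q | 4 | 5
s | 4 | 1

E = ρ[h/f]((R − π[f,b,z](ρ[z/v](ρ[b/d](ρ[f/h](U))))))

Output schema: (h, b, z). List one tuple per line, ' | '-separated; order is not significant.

Per-node cardinality:
  R → 5
  U → 5
  ρ[f/h](U) → 5
  ρ[b/d](ρ[f/h](U)) → 5
  ρ[z/v](ρ[b/d](ρ[f/h](U))) → 5
  π[f,b,z](ρ[z/v](ρ[b/d](ρ[f/h](U)))) → 5
  (R − π[f,b,z](ρ[z/v](ρ[b/d](ρ[f/h](U))))) → 5
  ρ[h/f]((R − π[f,b,z](ρ[z/v](ρ[b/d](ρ[f/h](U)))))) → 5

== RESULT ==
h | b | z
1 | 4 | p
2 | 7 | r
4 | 7 | t
5 | 5 | r
9 | 6 | r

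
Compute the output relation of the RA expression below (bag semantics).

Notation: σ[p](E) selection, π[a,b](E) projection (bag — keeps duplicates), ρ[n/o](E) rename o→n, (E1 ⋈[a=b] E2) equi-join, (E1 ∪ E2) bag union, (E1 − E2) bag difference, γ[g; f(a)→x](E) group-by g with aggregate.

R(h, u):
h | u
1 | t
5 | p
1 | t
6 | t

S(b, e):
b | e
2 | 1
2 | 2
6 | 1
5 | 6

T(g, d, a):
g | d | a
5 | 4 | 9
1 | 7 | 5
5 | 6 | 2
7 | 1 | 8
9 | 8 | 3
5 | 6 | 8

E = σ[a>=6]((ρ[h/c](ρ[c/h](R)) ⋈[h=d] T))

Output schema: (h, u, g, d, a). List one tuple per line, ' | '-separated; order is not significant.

Row counts bottom-up:
  R → 4
  ρ[c/h](R) → 4
  ρ[h/c](ρ[c/h](R)) → 4
  T → 6
  (ρ[h/c](ρ[c/h](R)) ⋈[h=d] T) → 4
  σ[a>=6]((ρ[h/c](ρ[c/h](R)) ⋈[h=d] T)) → 3

== RESULT ==
h | u | g | d | a
1 | t | 7 | 1 | 8
1 | t | 7 | 1 | 8
6 | t | 5 | 6 | 8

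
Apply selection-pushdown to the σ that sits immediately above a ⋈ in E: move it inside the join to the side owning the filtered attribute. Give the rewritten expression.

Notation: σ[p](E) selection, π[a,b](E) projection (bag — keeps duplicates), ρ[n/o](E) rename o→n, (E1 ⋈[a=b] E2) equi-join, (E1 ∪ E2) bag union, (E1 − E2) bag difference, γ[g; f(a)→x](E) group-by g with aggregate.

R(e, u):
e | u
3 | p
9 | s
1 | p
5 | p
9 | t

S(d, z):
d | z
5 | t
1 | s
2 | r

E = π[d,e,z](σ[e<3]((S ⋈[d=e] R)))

σ filters on e, owned by the right side.
E' = π[d,e,z]((S ⋈[d=e] σ[e<3](R)))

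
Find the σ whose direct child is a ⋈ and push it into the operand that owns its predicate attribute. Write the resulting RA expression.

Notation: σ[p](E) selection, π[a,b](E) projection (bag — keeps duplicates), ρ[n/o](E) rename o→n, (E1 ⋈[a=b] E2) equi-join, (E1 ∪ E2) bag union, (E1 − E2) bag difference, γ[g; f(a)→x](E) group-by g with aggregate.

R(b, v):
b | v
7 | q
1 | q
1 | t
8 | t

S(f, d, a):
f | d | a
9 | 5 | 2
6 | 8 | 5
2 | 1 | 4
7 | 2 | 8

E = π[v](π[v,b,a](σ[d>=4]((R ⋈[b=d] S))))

σ filters on d, owned by the right side.
E' = π[v](π[v,b,a]((R ⋈[b=d] σ[d>=4](S))))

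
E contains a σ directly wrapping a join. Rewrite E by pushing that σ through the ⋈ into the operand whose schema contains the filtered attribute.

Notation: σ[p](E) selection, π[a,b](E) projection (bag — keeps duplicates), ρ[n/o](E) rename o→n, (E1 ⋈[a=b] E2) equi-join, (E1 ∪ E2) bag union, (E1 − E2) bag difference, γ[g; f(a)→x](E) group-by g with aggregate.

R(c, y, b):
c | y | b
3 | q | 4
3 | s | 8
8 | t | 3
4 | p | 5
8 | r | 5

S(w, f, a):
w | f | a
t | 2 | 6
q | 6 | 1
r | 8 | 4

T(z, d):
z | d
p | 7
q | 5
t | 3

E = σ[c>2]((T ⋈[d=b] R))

σ filters on c, owned by the right side.
E' = (T ⋈[d=b] σ[c>2](R))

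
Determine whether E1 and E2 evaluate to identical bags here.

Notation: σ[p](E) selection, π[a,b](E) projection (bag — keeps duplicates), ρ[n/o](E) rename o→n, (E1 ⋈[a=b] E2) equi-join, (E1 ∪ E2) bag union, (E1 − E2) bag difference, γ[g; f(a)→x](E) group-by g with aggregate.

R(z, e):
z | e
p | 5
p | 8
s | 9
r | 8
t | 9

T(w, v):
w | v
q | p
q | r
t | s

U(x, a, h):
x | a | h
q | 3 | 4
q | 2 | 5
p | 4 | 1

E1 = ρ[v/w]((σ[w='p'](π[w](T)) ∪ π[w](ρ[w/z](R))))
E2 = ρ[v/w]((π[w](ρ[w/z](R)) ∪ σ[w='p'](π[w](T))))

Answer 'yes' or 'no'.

E1 subexpression sizes:
  T → 3
  π[w](T) → 3
  σ[w='p'](π[w](T)) → 0
  R → 5
  ρ[w/z](R) → 5
  π[w](ρ[w/z](R)) → 5
  (σ[w='p'](π[w](T)) ∪ π[w](ρ[w/z](R))) → 5
  ρ[v/w]((σ[w='p'](π[w](T)) ∪ π[w](ρ[w/z](R)))) → 5
E2 subexpression sizes:
  R → 5
  ρ[w/z](R) → 5
  π[w](ρ[w/z](R)) → 5
  T → 3
  π[w](T) → 3
  σ[w='p'](π[w](T)) → 0
  (π[w](ρ[w/z](R)) ∪ σ[w='p'](π[w](T))) → 5
  ρ[v/w]((π[w](ρ[w/z](R)) ∪ σ[w='p'](π[w](T)))) → 5

E1 and E2 produce the same multiset:
v
p
p
r
s
t

yes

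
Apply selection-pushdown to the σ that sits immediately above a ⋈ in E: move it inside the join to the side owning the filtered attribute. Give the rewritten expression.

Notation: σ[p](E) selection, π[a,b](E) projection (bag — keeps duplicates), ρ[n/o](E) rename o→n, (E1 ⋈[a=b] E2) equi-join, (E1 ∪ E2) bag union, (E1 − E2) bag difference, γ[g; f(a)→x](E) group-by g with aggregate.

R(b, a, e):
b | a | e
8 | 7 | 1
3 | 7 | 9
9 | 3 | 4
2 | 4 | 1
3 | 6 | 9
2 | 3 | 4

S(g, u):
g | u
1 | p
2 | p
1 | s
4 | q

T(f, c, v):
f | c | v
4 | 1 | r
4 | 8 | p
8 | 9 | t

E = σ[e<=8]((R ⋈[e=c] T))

σ filters on e, owned by the left side.
E' = (σ[e<=8](R) ⋈[e=c] T)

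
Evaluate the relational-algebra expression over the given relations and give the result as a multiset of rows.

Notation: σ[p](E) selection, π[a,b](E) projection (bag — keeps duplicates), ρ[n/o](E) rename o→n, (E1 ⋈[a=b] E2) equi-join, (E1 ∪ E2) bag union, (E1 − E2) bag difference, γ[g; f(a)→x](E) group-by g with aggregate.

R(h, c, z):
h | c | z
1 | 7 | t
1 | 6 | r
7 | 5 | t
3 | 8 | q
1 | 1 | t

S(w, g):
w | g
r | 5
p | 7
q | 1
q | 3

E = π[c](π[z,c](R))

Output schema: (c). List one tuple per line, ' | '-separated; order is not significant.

Row counts bottom-up:
  R → 5
  π[z,c](R) → 5
  π[c](π[z,c](R)) → 5

== RESULT ==
c
1
5
6
7
8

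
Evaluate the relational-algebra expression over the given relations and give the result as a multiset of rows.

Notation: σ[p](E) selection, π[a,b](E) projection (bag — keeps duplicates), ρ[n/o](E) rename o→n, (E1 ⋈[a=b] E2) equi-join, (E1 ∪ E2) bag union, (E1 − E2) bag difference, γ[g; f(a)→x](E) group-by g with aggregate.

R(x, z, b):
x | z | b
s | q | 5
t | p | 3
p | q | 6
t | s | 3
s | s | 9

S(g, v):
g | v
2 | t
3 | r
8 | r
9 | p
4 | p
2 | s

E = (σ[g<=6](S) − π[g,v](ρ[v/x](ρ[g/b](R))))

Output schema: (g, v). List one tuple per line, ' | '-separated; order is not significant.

Stepwise |·|:
  S → 6
  σ[g<=6](S) → 4
  R → 5
  ρ[g/b](R) → 5
  ρ[v/x](ρ[g/b](R)) → 5
  π[g,v](ρ[v/x](ρ[g/b](R))) → 5
  (σ[g<=6](S) − π[g,v](ρ[v/x](ρ[g/b](R)))) → 4

== RESULT ==
g | v
2 | s
2 | t
3 | r
4 | p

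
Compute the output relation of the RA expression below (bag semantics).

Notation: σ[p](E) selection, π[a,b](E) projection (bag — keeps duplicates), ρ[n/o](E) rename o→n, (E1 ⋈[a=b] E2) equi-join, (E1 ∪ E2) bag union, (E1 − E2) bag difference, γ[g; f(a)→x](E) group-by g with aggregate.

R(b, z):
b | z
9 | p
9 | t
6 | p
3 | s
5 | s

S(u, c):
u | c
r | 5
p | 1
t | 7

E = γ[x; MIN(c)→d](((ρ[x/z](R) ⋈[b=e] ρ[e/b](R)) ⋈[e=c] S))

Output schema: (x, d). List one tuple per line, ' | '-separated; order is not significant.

Stepwise |·|:
  R → 5
  ρ[x/z](R) → 5
  R → 5
  ρ[e/b](R) → 5
  (ρ[x/z](R) ⋈[b=e] ρ[e/b](R)) → 7
  S → 3
  ((ρ[x/z](R) ⋈[b=e] ρ[e/b](R)) ⋈[e=c] S) → 1
  γ[x; MIN(c)→d](((ρ[x/z](R) ⋈[b=e] ρ[e/b](R)) ⋈[e=c] S)) → 1

== RESULT ==
x | d
s | 5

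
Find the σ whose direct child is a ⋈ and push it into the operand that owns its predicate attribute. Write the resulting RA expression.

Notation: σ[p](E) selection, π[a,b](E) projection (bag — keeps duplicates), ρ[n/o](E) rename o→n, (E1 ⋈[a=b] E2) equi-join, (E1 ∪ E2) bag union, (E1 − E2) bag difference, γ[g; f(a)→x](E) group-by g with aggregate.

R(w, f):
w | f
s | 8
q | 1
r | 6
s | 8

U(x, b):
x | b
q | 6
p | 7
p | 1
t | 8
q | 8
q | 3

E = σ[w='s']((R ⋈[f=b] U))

σ filters on w, owned by the left side.
E' = (σ[w='s'](R) ⋈[f=b] U)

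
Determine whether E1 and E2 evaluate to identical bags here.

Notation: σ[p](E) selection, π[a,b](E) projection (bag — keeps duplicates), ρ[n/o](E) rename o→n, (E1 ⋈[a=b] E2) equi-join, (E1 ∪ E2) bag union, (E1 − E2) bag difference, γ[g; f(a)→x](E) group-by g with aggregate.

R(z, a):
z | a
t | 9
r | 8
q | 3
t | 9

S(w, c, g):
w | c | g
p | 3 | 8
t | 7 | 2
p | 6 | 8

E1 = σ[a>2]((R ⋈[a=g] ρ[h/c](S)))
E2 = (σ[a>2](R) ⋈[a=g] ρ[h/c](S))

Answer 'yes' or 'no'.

E1 subexpression sizes:
  R → 4
  S → 3
  ρ[h/c](S) → 3
  (R ⋈[a=g] ρ[h/c](S)) → 2
  σ[a>2]((R ⋈[a=g] ρ[h/c](S))) → 2
E2 subexpression sizes:
  R → 4
  σ[a>2](R) → 4
  S → 3
  ρ[h/c](S) → 3
  (σ[a>2](R) ⋈[a=g] ρ[h/c](S)) → 2

E1 and E2 produce the same multiset:
z | a | w | h | g
r | 8 | p | 3 | 8
r | 8 | p | 6 | 8

yes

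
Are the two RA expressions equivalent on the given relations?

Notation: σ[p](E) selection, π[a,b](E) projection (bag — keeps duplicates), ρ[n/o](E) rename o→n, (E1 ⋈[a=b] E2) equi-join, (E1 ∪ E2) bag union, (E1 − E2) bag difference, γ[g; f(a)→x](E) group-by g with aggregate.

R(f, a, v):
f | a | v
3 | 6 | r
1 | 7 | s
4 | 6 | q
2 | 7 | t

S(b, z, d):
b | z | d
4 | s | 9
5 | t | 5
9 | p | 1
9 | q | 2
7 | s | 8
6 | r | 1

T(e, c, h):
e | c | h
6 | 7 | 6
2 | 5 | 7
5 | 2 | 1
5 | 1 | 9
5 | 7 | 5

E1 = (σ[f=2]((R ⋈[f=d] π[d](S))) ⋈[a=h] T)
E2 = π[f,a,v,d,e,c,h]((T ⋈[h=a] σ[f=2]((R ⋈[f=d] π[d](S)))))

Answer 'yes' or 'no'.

E1 per-node cardinality:
  R → 4
  S → 6
  π[d](S) → 6
  (R ⋈[f=d] π[d](S)) → 3
  σ[f=2]((R ⋈[f=d] π[d](S))) → 1
  T → 5
  (σ[f=2]((R ⋈[f=d] π[d](S))) ⋈[a=h] T) → 1
E2 per-node cardinality:
  T → 5
  R → 4
  S → 6
  π[d](S) → 6
  (R ⋈[f=d] π[d](S)) → 3
  σ[f=2]((R ⋈[f=d] π[d](S))) → 1
  (T ⋈[h=a] σ[f=2]((R ⋈[f=d] π[d](S)))) → 1
  π[f,a,v,d,e,c,h]((T ⋈[h=a] σ[f=2]((R ⋈[f=d] π[d](S))))) → 1

E1 and E2 produce the same multiset:
f | a | v | d | e | c | h
2 | 7 | t | 2 | 2 | 5 | 7

yes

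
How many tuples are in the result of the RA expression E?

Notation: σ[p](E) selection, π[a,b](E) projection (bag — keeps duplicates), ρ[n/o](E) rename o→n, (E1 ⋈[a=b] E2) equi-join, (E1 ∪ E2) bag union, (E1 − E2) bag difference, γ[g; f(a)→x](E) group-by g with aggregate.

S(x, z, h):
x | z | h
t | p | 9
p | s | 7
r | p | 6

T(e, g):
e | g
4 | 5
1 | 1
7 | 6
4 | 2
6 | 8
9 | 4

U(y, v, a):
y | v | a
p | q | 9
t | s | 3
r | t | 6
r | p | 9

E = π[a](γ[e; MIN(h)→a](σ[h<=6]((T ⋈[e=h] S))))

Stepwise |·|:
  T → 6
  S → 3
  (T ⋈[e=h] S) → 3
  σ[h<=6]((T ⋈[e=h] S)) → 1
  γ[e; MIN(h)→a](σ[h<=6]((T ⋈[e=h] S))) → 1
  π[a](γ[e; MIN(h)→a](σ[h<=6]((T ⋈[e=h] S)))) → 1

|E| = 1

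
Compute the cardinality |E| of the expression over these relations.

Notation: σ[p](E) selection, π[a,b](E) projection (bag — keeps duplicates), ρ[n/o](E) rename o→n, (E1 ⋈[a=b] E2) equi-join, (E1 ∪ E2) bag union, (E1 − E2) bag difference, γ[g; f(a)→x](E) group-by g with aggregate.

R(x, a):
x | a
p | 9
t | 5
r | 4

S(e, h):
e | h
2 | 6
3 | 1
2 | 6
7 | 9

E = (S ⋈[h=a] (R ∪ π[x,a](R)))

Stepwise |·|:
  S → 4
  R → 3
  R → 3
  π[x,a](R) → 3
  (R ∪ π[x,a](R)) → 6
  (S ⋈[h=a] (R ∪ π[x,a](R))) → 2

|E| = 2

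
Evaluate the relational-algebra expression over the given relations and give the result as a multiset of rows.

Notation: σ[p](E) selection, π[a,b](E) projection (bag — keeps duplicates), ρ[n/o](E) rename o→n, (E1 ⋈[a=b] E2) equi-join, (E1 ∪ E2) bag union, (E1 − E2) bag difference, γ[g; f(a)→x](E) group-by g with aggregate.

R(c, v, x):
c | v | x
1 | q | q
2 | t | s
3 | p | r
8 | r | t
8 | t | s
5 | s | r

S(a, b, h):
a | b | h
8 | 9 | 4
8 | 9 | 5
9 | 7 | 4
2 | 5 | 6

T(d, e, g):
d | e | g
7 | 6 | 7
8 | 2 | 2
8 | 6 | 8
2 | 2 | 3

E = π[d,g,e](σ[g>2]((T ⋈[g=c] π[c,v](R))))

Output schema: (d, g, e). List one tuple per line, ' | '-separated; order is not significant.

Stepwise |·|:
  T → 4
  R → 6
  π[c,v](R) → 6
  (T ⋈[g=c] π[c,v](R)) → 4
  σ[g>2]((T ⋈[g=c] π[c,v](R))) → 3
  π[d,g,e](σ[g>2]((T ⋈[g=c] π[c,v](R)))) → 3

== RESULT ==
d | g | e
2 | 3 | 2
8 | 8 | 6
8 | 8 | 6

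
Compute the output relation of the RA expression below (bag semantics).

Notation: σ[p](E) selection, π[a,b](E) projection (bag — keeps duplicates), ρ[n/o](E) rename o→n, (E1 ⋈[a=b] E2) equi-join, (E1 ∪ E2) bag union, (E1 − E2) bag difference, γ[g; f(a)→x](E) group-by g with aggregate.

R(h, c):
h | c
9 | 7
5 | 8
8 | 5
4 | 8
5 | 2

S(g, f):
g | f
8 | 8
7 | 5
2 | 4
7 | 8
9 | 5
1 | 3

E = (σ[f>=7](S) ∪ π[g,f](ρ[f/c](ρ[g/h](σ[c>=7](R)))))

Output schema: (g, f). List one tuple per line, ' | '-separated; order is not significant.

Stepwise |·|:
  S → 6
  σ[f>=7](S) → 2
  R → 5
  σ[c>=7](R) → 3
  ρ[g/h](σ[c>=7](R)) → 3
  ρ[f/c](ρ[g/h](σ[c>=7](R))) → 3
  π[g,f](ρ[f/c](ρ[g/h](σ[c>=7](R)))) → 3
  (σ[f>=7](S) ∪ π[g,f](ρ[f/c](ρ[g/h](σ[c>=7](R))))) → 5

== RESULT ==
g | f
4 | 8
5 | 8
7 | 8
8 | 8
9 | 7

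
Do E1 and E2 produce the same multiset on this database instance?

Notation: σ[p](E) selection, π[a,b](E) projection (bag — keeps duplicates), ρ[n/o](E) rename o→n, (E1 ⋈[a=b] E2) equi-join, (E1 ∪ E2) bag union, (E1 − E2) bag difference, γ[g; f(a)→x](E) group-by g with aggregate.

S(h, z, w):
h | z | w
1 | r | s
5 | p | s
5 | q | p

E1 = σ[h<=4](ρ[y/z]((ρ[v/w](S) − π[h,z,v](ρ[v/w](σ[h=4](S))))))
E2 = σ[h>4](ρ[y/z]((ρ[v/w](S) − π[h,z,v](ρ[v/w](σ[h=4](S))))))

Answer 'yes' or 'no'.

E1 row counts bottom-up:
  S → 3
  ρ[v/w](S) → 3
  S → 3
  σ[h=4](S) → 0
  ρ[v/w](σ[h=4](S)) → 0
  π[h,z,v](ρ[v/w](σ[h=4](S))) → 0
  (ρ[v/w](S) − π[h,z,v](ρ[v/w](σ[h=4](S)))) → 3
  ρ[y/z]((ρ[v/w](S) − π[h,z,v](ρ[v/w](σ[h=4](S))))) → 3
  σ[h<=4](ρ[y/z]((ρ[v/w](S) − π[h,z,v](ρ[v/w](σ[h=4](S)))))) → 1
E2 row counts bottom-up:
  S → 3
  ρ[v/w](S) → 3
  S → 3
  σ[h=4](S) → 0
  ρ[v/w](σ[h=4](S)) → 0
  π[h,z,v](ρ[v/w](σ[h=4](S))) → 0
  (ρ[v/w](S) − π[h,z,v](ρ[v/w](σ[h=4](S)))) → 3
  ρ[y/z]((ρ[v/w](S) − π[h,z,v](ρ[v/w](σ[h=4](S))))) → 3
  σ[h>4](ρ[y/z]((ρ[v/w](S) − π[h,z,v](ρ[v/w](σ[h=4](S)))))) → 2

E1 result:
h | y | v
1 | r | s
E2 result:
h | y | v
5 | p | s
5 | q | p
Witness: (5, 'p', 's') appears 0× in E1 but 1× in E2.

no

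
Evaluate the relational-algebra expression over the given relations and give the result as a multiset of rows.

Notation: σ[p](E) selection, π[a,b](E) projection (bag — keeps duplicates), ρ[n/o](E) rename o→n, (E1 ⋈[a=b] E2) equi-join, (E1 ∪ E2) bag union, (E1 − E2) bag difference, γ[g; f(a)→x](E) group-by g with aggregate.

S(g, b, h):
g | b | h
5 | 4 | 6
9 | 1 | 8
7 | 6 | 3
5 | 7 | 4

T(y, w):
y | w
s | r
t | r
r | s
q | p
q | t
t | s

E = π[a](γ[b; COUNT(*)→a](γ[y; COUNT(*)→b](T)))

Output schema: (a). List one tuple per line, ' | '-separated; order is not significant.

Subexpression sizes:
  T → 6
  γ[y; COUNT(*)→b](T) → 4
  γ[b; COUNT(*)→a](γ[y; COUNT(*)→b](T)) → 2
  π[a](γ[b; COUNT(*)→a](γ[y; COUNT(*)→b](T))) → 2

== RESULT ==
a
2
2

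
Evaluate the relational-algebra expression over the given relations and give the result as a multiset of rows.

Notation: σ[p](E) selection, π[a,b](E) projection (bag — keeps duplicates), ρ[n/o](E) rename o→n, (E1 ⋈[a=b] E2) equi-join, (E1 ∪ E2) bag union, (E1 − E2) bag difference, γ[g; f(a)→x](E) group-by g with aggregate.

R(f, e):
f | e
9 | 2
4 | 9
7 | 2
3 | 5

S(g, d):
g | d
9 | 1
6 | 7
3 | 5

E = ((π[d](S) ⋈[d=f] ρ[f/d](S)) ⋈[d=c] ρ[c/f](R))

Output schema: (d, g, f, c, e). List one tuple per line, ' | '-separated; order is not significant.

Stepwise |·|:
  S → 3
  π[d](S) → 3
  S → 3
  ρ[f/d](S) → 3
  (π[d](S) ⋈[d=f] ρ[f/d](S)) → 3
  R → 4
  ρ[c/f](R) → 4
  ((π[d](S) ⋈[d=f] ρ[f/d](S)) ⋈[d=c] ρ[c/f](R)) → 1

== RESULT ==
d | g | f | c | e
7 | 6 | 7 | 7 | 2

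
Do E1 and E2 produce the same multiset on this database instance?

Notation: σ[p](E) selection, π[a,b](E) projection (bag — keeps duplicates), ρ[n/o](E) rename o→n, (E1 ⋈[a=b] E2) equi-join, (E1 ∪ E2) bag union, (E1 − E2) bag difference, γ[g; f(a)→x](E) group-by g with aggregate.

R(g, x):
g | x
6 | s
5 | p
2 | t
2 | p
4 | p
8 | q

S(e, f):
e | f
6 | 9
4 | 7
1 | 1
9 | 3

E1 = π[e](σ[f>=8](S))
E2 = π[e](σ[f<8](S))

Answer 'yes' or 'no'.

E1 per-node cardinality:
  S → 4
  σ[f>=8](S) → 1
  π[e](σ[f>=8](S)) → 1
E2 per-node cardinality:
  S → 4
  σ[f<8](S) → 3
  π[e](σ[f<8](S)) → 3

E1 result:
e
6
E2 result:
e
1
4
9
Witness: (6,) appears 1× in E1 but 0× in E2.

no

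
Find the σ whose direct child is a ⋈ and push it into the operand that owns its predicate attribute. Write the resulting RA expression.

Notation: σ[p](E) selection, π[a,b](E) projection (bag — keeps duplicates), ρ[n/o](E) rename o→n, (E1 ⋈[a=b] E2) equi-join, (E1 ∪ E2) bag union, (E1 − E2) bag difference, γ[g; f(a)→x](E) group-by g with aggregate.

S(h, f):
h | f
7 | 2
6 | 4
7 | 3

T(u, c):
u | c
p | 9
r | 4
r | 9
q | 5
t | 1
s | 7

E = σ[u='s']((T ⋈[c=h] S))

σ filters on u, owned by the left side.
E' = (σ[u='s'](T) ⋈[c=h] S)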